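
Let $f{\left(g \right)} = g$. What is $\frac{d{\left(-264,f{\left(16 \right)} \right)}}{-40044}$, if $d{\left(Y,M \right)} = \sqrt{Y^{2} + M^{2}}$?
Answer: $- \frac{2 \sqrt{1093}}{10011} \approx -0.0066048$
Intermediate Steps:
$d{\left(Y,M \right)} = \sqrt{M^{2} + Y^{2}}$
$\frac{d{\left(-264,f{\left(16 \right)} \right)}}{-40044} = \frac{\sqrt{16^{2} + \left(-264\right)^{2}}}{-40044} = \sqrt{256 + 69696} \left(- \frac{1}{40044}\right) = \sqrt{69952} \left(- \frac{1}{40044}\right) = 8 \sqrt{1093} \left(- \frac{1}{40044}\right) = - \frac{2 \sqrt{1093}}{10011}$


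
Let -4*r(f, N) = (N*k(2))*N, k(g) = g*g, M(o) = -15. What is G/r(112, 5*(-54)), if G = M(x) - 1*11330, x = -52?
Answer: 2269/14580 ≈ 0.15562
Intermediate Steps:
k(g) = g²
G = -11345 (G = -15 - 1*11330 = -15 - 11330 = -11345)
r(f, N) = -N² (r(f, N) = -N*2²*N/4 = -N*4*N/4 = -4*N*N/4 = -N²)
G/r(112, 5*(-54)) = -11345/((-(5*(-54))²)) = -11345/((-1*(-270)²)) = -11345/((-1*72900)) = -11345/(-72900) = -11345*(-1/72900) = 2269/14580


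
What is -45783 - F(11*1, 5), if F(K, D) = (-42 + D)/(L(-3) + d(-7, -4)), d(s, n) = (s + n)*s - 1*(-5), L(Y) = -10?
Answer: -3296339/72 ≈ -45783.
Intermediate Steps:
d(s, n) = 5 + s*(n + s) (d(s, n) = (n + s)*s + 5 = s*(n + s) + 5 = 5 + s*(n + s))
F(K, D) = -7/12 + D/72 (F(K, D) = (-42 + D)/(-10 + (5 + (-7)² - 4*(-7))) = (-42 + D)/(-10 + (5 + 49 + 28)) = (-42 + D)/(-10 + 82) = (-42 + D)/72 = (-42 + D)*(1/72) = -7/12 + D/72)
-45783 - F(11*1, 5) = -45783 - (-7/12 + (1/72)*5) = -45783 - (-7/12 + 5/72) = -45783 - 1*(-37/72) = -45783 + 37/72 = -3296339/72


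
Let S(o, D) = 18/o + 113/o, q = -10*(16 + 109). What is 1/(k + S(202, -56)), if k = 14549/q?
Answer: -63125/693787 ≈ -0.090986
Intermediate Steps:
q = -1250 (q = -10*125 = -1250)
S(o, D) = 131/o
k = -14549/1250 (k = 14549/(-1250) = 14549*(-1/1250) = -14549/1250 ≈ -11.639)
1/(k + S(202, -56)) = 1/(-14549/1250 + 131/202) = 1/(-693787/63125) = -63125/693787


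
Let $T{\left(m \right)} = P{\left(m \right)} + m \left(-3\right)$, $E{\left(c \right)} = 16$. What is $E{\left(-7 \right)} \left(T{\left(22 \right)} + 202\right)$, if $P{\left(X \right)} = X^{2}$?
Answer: $9920$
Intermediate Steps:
$T{\left(m \right)} = m^{2} - 3 m$ ($T{\left(m \right)} = m^{2} + m \left(-3\right) = m^{2} - 3 m$)
$E{\left(-7 \right)} \left(T{\left(22 \right)} + 202\right) = 16 \left(22 \left(-3 + 22\right) + 202\right) = 16 \left(22 \cdot 19 + 202\right) = 16 \left(418 + 202\right) = 16 \cdot 620 = 9920$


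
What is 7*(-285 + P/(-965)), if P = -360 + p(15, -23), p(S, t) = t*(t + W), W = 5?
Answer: -1925553/965 ≈ -1995.4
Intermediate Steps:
p(S, t) = t*(5 + t) (p(S, t) = t*(t + 5) = t*(5 + t))
P = 54 (P = -360 - 23*(5 - 23) = -360 - 23*(-18) = -360 + 414 = 54)
7*(-285 + P/(-965)) = 7*(-285 + 54/(-965)) = 7*(-285 + 54*(-1/965)) = 7*(-285 - 54/965) = 7*(-275079/965) = -1925553/965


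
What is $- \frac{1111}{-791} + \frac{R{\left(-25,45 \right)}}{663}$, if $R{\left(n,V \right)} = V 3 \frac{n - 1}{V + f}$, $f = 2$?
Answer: $\frac{816499}{632009} \approx 1.2919$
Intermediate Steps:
$R{\left(n,V \right)} = \frac{3 V \left(-1 + n\right)}{2 + V}$ ($R{\left(n,V \right)} = V 3 \frac{n - 1}{V + 2} = 3 V \frac{-1 + n}{2 + V} = \frac{3 V \left(-1 + n\right)}{2 + V}$)
$- \frac{1111}{-791} + \frac{R{\left(-25,45 \right)}}{663} = - \frac{1111}{-791} + \frac{3 \cdot 45 \frac{1}{2 + 45} \left(-1 - 25\right)}{663} = \left(-1111\right) \left(- \frac{1}{791}\right) + 3 \cdot 45 \cdot \frac{1}{47} \left(-26\right) \frac{1}{663} = \frac{1111}{791} + 3 \cdot 45 \cdot \frac{1}{47} \left(-26\right) \frac{1}{663} = \frac{1111}{791} - \frac{90}{799} = \frac{816499}{632009}$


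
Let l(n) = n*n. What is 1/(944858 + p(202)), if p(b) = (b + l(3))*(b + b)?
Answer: 1/1030102 ≈ 9.7078e-7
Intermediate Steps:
l(n) = n**2
p(b) = 2*b*(9 + b) (p(b) = (b + 3**2)*(b + b) = (b + 9)*(2*b) = (9 + b)*(2*b) = 2*b*(9 + b))
1/(944858 + p(202)) = 1/(944858 + 2*202*(9 + 202)) = 1/(944858 + 2*202*211) = 1/(944858 + 85244) = 1/1030102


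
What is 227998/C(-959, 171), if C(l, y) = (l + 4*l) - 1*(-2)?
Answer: -227998/4793 ≈ -47.569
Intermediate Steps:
C(l, y) = 2 + 5*l (C(l, y) = 5*l + 2 = 2 + 5*l)
227998/C(-959, 171) = 227998/(2 + 5*(-959)) = 227998/(2 - 4795) = 227998/(-4793) = 227998*(-1/4793) = -227998/4793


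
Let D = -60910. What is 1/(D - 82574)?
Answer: -1/143484 ≈ -6.9694e-6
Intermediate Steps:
1/(D - 82574) = 1/(-60910 - 82574) = 1/(-143484) = -1/143484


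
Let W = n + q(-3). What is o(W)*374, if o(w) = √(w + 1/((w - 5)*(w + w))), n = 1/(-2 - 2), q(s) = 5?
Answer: 187*√6251/19 ≈ 778.15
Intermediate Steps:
n = -¼ (n = 1/(-4) = -¼ ≈ -0.25000)
W = 19/4 (W = -¼ + 5 = 19/4 ≈ 4.7500)
o(w) = √(w + 1/(2*w*(-5 + w))) (o(w) = √(w + 1/((-5 + w)*(2*w))) = √(w + 1/(2*w*(-5 + w))))
o(W)*374 = (√(4*(19/4) + 2/((19/4)*(-5 + 19/4)))/2)*374 = (√(19 + 2*(4/19)/(-¼))/2)*374 = (√(19 + 2*(4/19)*(-4))/2)*374 = (√(19 - 32/19)/2)*374 = (√(329/19)/2)*374 = ((√6251/19)/2)*374 = (√6251/38)*374 = 187*√6251/19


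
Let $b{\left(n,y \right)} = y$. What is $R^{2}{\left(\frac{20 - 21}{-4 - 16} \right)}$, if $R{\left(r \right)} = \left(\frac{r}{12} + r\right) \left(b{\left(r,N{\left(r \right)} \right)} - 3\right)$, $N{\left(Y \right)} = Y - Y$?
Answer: $\frac{169}{6400} \approx 0.026406$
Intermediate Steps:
$N{\left(Y \right)} = 0$
$R{\left(r \right)} = - \frac{13 r}{4}$ ($R{\left(r \right)} = \left(\frac{r}{12} + r\right) \left(0 - 3\right) = \left(r \frac{1}{12} + r\right) \left(-3\right) = \left(\frac{r}{12} + r\right) \left(-3\right) = \frac{13 r}{12} \left(-3\right) = - \frac{13 r}{4}$)
$R^{2}{\left(\frac{20 - 21}{-4 - 16} \right)} = \left(- \frac{13 \frac{20 - 21}{-4 - 16}}{4}\right)^{2} = \left(- \frac{13 \left(- \frac{1}{-20}\right)}{4}\right)^{2} = \left(- \frac{13 \left(\left(-1\right) \left(- \frac{1}{20}\right)\right)}{4}\right)^{2} = \left(\left(- \frac{13}{4}\right) \frac{1}{20}\right)^{2} = \left(- \frac{13}{80}\right)^{2} = \frac{169}{6400}$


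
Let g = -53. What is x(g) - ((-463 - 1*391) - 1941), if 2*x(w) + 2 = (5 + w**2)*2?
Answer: 5608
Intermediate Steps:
x(w) = 4 + w**2 (x(w) = -1 + ((5 + w**2)*2)/2 = -1 + (10 + 2*w**2)/2 = -1 + (5 + w**2) = 4 + w**2)
x(g) - ((-463 - 1*391) - 1941) = (4 + (-53)**2) - ((-463 - 1*391) - 1941) = (4 + 2809) - ((-463 - 391) - 1941) = 2813 - (-854 - 1941) = 2813 - 1*(-2795) = 2813 + 2795 = 5608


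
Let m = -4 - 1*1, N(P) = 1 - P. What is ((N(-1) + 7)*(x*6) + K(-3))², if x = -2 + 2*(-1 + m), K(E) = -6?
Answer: 580644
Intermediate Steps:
m = -5 (m = -4 - 1 = -5)
x = -14 (x = -2 + 2*(-1 - 5) = -2 + 2*(-6) = -2 - 12 = -14)
((N(-1) + 7)*(x*6) + K(-3))² = (((1 - 1*(-1)) + 7)*(-14*6) - 6)² = (((1 + 1) + 7)*(-84) - 6)² = ((2 + 7)*(-84) - 6)² = (9*(-84) - 6)² = (-756 - 6)² = (-762)² = 580644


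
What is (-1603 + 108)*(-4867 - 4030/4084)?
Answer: 14860941355/2042 ≈ 7.2776e+6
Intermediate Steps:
(-1603 + 108)*(-4867 - 4030/4084) = -1495*(-4867 - 4030*1/4084) = -1495*(-4867 - 2015/2042) = -1495*(-9940429/2042) = 14860941355/2042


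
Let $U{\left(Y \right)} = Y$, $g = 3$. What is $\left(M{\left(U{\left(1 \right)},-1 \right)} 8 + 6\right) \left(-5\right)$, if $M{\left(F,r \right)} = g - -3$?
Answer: $-270$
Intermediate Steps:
$M{\left(F,r \right)} = 6$ ($M{\left(F,r \right)} = 3 - -3 = 3 + 3 = 6$)
$\left(M{\left(U{\left(1 \right)},-1 \right)} 8 + 6\right) \left(-5\right) = \left(6 \cdot 8 + 6\right) \left(-5\right) = \left(48 + 6\right) \left(-5\right) = 54 \left(-5\right) = -270$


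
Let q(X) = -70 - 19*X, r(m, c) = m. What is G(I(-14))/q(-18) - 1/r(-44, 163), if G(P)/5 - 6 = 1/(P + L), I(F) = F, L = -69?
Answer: 32979/248336 ≈ 0.13280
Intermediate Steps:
G(P) = 30 + 5/(-69 + P) (G(P) = 30 + 5/(P - 69) = 30 + 5/(-69 + P))
G(I(-14))/q(-18) - 1/r(-44, 163) = (5*(-413 + 6*(-14))/(-69 - 14))/(-70 - 19*(-18)) - 1/(-44) = (5*(-413 - 84)/(-83))/(-70 + 342) - 1*(-1/44) = (5*(-1/83)*(-497))/272 + 1/44 = (2485/83)*(1/272) + 1/44 = 2485/22576 + 1/44 = 32979/248336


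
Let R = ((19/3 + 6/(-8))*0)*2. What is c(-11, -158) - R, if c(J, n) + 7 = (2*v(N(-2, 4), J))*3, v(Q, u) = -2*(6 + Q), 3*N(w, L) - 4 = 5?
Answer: -115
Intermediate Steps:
N(w, L) = 3 (N(w, L) = 4/3 + (⅓)*5 = 4/3 + 5/3 = 3)
v(Q, u) = -12 - 2*Q
c(J, n) = -115 (c(J, n) = -7 + (2*(-12 - 2*3))*3 = -7 + (2*(-12 - 6))*3 = -7 + (2*(-18))*3 = -7 - 36*3 = -7 - 108 = -115)
R = 0 (R = ((19*(⅓) + 6*(-⅛))*0)*2 = ((19/3 - ¾)*0)*2 = ((67/12)*0)*2 = 0*2 = 0)
c(-11, -158) - R = -115 - 1*0 = -115 + 0 = -115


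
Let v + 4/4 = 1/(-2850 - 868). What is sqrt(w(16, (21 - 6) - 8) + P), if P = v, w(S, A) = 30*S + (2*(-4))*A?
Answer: sqrt(34599686)/286 ≈ 20.567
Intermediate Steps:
w(S, A) = -8*A + 30*S (w(S, A) = 30*S - 8*A = -8*A + 30*S)
v = -3719/3718 (v = -1 + 1/(-2850 - 868) = -1 + 1/(-3718) = -1 - 1/3718 = -3719/3718 ≈ -1.0003)
P = -3719/3718 ≈ -1.0003
sqrt(w(16, (21 - 6) - 8) + P) = sqrt((-8*((21 - 6) - 8) + 30*16) - 3719/3718) = sqrt((-8*(15 - 8) + 480) - 3719/3718) = sqrt((-8*7 + 480) - 3719/3718) = sqrt((-56 + 480) - 3719/3718) = sqrt(424 - 3719/3718) = sqrt(1572713/3718) = sqrt(34599686)/286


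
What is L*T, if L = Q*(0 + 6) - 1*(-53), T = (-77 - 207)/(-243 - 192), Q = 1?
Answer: 16756/435 ≈ 38.520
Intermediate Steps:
T = 284/435 (T = -284/(-435) = -284*(-1/435) = 284/435 ≈ 0.65287)
L = 59 (L = 1*(0 + 6) - 1*(-53) = 1*6 + 53 = 6 + 53 = 59)
L*T = 59*(284/435) = 16756/435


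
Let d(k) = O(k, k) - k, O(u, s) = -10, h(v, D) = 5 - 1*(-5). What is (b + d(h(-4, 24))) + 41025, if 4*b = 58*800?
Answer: 52605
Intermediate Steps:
h(v, D) = 10 (h(v, D) = 5 + 5 = 10)
d(k) = -10 - k
b = 11600 (b = (58*800)/4 = (1/4)*46400 = 11600)
(b + d(h(-4, 24))) + 41025 = (11600 + (-10 - 1*10)) + 41025 = (11600 + (-10 - 10)) + 41025 = (11600 - 20) + 41025 = 11580 + 41025 = 52605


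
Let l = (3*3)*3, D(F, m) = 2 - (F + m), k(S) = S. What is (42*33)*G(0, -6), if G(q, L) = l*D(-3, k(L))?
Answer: 411642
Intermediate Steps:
D(F, m) = 2 - F - m (D(F, m) = 2 + (-F - m) = 2 - F - m)
l = 27 (l = 9*3 = 27)
G(q, L) = 135 - 27*L (G(q, L) = 27*(2 - 1*(-3) - L) = 27*(2 + 3 - L) = 27*(5 - L) = 135 - 27*L)
(42*33)*G(0, -6) = (42*33)*(135 - 27*(-6)) = 1386*(135 + 162) = 1386*297 = 411642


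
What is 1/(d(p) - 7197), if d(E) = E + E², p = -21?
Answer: -1/6777 ≈ -0.00014756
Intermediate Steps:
1/(d(p) - 7197) = 1/(-21*(1 - 21) - 7197) = 1/(-21*(-20) - 7197) = 1/(420 - 7197) = 1/(-6777) = -1/6777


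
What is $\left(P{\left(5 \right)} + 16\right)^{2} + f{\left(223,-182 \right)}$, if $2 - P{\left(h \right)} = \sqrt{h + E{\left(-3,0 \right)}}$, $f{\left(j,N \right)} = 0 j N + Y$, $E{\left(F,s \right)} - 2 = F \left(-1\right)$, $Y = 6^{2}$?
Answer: $370 - 36 \sqrt{10} \approx 256.16$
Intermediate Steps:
$Y = 36$
$E{\left(F,s \right)} = 2 - F$ ($E{\left(F,s \right)} = 2 + F \left(-1\right) = 2 - F$)
$f{\left(j,N \right)} = 36$ ($f{\left(j,N \right)} = 0 j N + 36 = 0 N j + 36 = 0 + 36 = 36$)
$P{\left(h \right)} = 2 - \sqrt{5 + h}$ ($P{\left(h \right)} = 2 - \sqrt{h + \left(2 - -3\right)} = 2 - \sqrt{h + \left(2 + 3\right)} = 2 - \sqrt{h + 5} = 2 - \sqrt{5 + h}$)
$\left(P{\left(5 \right)} + 16\right)^{2} + f{\left(223,-182 \right)} = \left(\left(2 - \sqrt{5 + 5}\right) + 16\right)^{2} + 36 = \left(\left(2 - \sqrt{10}\right) + 16\right)^{2} + 36 = \left(18 - \sqrt{10}\right)^{2} + 36 = 36 + \left(18 - \sqrt{10}\right)^{2}$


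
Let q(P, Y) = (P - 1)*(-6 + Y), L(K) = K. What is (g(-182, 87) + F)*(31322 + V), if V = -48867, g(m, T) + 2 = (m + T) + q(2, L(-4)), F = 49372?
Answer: -864354425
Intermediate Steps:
q(P, Y) = (-1 + P)*(-6 + Y)
g(m, T) = -12 + T + m (g(m, T) = -2 + ((m + T) + (6 - 1*(-4) - 6*2 + 2*(-4))) = -2 + ((T + m) + (6 + 4 - 12 - 8)) = -2 + ((T + m) - 10) = -2 + (-10 + T + m) = -12 + T + m)
(g(-182, 87) + F)*(31322 + V) = ((-12 + 87 - 182) + 49372)*(31322 - 48867) = (-107 + 49372)*(-17545) = 49265*(-17545) = -864354425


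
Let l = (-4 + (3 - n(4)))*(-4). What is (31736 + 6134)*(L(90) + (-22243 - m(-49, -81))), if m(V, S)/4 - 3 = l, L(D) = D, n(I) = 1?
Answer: -840600390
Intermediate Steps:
l = 8 (l = (-4 + (3 - 1*1))*(-4) = (-4 + (3 - 1))*(-4) = (-4 + 2)*(-4) = -2*(-4) = 8)
m(V, S) = 44 (m(V, S) = 12 + 4*8 = 12 + 32 = 44)
(31736 + 6134)*(L(90) + (-22243 - m(-49, -81))) = (31736 + 6134)*(90 + (-22243 - 1*44)) = 37870*(90 + (-22243 - 44)) = 37870*(90 - 22287) = 37870*(-22197) = -840600390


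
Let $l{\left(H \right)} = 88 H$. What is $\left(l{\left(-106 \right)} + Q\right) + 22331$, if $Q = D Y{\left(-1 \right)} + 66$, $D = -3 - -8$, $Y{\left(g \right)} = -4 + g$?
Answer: $13044$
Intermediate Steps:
$D = 5$ ($D = -3 + 8 = 5$)
$Q = 41$ ($Q = 5 \left(-4 - 1\right) + 66 = 5 \left(-5\right) + 66 = -25 + 66 = 41$)
$\left(l{\left(-106 \right)} + Q\right) + 22331 = \left(88 \left(-106\right) + 41\right) + 22331 = \left(-9328 + 41\right) + 22331 = -9287 + 22331 = 13044$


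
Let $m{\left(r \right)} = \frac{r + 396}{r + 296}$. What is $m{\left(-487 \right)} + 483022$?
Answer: $\frac{92257293}{191} \approx 4.8302 \cdot 10^{5}$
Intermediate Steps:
$m{\left(r \right)} = \frac{396 + r}{296 + r}$
$m{\left(-487 \right)} + 483022 = \frac{396 - 487}{296 - 487} + 483022 = \frac{1}{-191} \left(-91\right) + 483022 = \left(- \frac{1}{191}\right) \left(-91\right) + 483022 = \frac{91}{191} + 483022 = \frac{92257293}{191}$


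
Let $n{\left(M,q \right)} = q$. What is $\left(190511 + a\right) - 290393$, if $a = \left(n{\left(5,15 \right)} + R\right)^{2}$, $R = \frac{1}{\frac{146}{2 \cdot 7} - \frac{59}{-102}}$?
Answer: $- \frac{6155034239241}{61763881} \approx -99654.0$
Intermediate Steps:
$R = \frac{714}{7859}$ ($R = \frac{1}{\frac{146}{14} - - \frac{59}{102}} = \frac{1}{146 \cdot \frac{1}{14} + \frac{59}{102}} = \frac{1}{\frac{73}{7} + \frac{59}{102}} = \frac{1}{\frac{7859}{714}} = \frac{714}{7859} \approx 0.090851$)
$a = \frac{14065722801}{61763881}$ ($a = \left(15 + \frac{714}{7859}\right)^{2} = \left(\frac{118599}{7859}\right)^{2} = \frac{14065722801}{61763881} \approx 227.73$)
$\left(190511 + a\right) - 290393 = \left(190511 + \frac{14065722801}{61763881}\right) - 290393 = \frac{11780764455992}{61763881} - 290393 = - \frac{6155034239241}{61763881}$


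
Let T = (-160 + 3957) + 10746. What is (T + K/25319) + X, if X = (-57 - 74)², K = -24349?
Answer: 802689227/25319 ≈ 31703.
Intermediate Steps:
T = 14543 (T = 3797 + 10746 = 14543)
X = 17161 (X = (-131)² = 17161)
(T + K/25319) + X = (14543 - 24349/25319) + 17161 = 368189868/25319 + 17161 = 802689227/25319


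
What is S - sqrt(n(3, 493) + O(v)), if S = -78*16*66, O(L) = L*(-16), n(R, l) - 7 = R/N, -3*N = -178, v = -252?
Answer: -82368 - sqrt(127973278)/178 ≈ -82432.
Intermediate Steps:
N = 178/3 (N = -1/3*(-178) = 178/3 ≈ 59.333)
n(R, l) = 7 + 3*R/178 (n(R, l) = 7 + R/(178/3) = 7 + R*(3/178) = 7 + 3*R/178)
O(L) = -16*L
S = -82368 (S = -1248*66 = -82368)
S - sqrt(n(3, 493) + O(v)) = -82368 - sqrt((7 + (3/178)*3) - 16*(-252)) = -82368 - sqrt((7 + 9/178) + 4032) = -82368 - sqrt(1255/178 + 4032) = -82368 - sqrt(718951/178) = -82368 - sqrt(127973278)/178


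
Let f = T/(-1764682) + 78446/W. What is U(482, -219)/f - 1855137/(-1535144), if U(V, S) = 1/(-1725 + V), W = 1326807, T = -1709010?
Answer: 2772195321693500850783/2295505914755155563032 ≈ 1.2077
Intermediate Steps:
f = 1202979337621/1170696215187 (f = -1709010/(-1764682) + 78446/1326807 = -1709010*(-1/1764682) + 78446*(1/1326807) = 854505/882341 + 78446/1326807 = 1202979337621/1170696215187 ≈ 1.0276)
U(482, -219)/f - 1855137/(-1535144) = 1/((-1725 + 482)*(1202979337621/1170696215187)) - 1855137/(-1535144) = (1170696215187/1202979337621)/(-1243) - 1855137*(-1/1535144) = -1/1243*1170696215187/1202979337621 + 1855137/1535144 = -1170696215187/1495303316662903 + 1855137/1535144 = 2772195321693500850783/2295505914755155563032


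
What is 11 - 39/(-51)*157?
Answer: 2228/17 ≈ 131.06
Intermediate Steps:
11 - 39/(-51)*157 = 11 - 39*(-1/51)*157 = 11 + (13/17)*157 = 11 + 2041/17 = 2228/17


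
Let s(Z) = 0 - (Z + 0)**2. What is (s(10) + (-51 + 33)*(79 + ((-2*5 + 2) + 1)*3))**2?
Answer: 1308736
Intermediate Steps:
s(Z) = -Z**2 (s(Z) = 0 - Z**2 = -Z**2)
(s(10) + (-51 + 33)*(79 + ((-2*5 + 2) + 1)*3))**2 = (-1*10**2 + (-51 + 33)*(79 + ((-2*5 + 2) + 1)*3))**2 = (-1*100 - 18*(79 + ((-10 + 2) + 1)*3))**2 = (-100 - 18*(79 + (-8 + 1)*3))**2 = (-100 - 18*(79 - 7*3))**2 = (-100 - 18*(79 - 21))**2 = (-100 - 18*58)**2 = (-100 - 1044)**2 = (-1144)**2 = 1308736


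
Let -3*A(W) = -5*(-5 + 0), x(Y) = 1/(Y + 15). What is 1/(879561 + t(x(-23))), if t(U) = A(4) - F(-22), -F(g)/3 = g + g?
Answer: 3/2638262 ≈ 1.1371e-6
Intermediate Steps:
x(Y) = 1/(15 + Y)
F(g) = -6*g (F(g) = -3*(g + g) = -6*g)
A(W) = -25/3 (A(W) = -(-5)*(-5 + 0)/3 = -(-5)*(-5)/3 = -⅓*25 = -25/3)
t(U) = -421/3 (t(U) = -25/3 - (-6)*(-22) = -25/3 - 1*132 = -25/3 - 132 = -421/3)
1/(879561 + t(x(-23))) = 1/(879561 - 421/3) = 1/(2638262/3) = 3/2638262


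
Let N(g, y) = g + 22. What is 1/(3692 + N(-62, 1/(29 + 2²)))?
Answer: 1/3652 ≈ 0.00027382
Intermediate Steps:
N(g, y) = 22 + g
1/(3692 + N(-62, 1/(29 + 2²))) = 1/(3692 + (22 - 62)) = 1/(3692 - 40) = 1/3652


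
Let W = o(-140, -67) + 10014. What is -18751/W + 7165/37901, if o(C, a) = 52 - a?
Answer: -638078706/384050833 ≈ -1.6614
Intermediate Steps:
W = 10133 (W = (52 - 1*(-67)) + 10014 = (52 + 67) + 10014 = 119 + 10014 = 10133)
-18751/W + 7165/37901 = -18751/10133 + 7165/37901 = -638078706/384050833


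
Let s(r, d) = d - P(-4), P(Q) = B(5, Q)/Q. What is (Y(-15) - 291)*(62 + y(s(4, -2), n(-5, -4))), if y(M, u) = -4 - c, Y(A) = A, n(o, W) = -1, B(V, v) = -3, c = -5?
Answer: -19278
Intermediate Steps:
P(Q) = -3/Q
s(r, d) = -3/4 + d (s(r, d) = d - (-3)/(-4) = d - (-3)*(-1)/4 = d - 1*3/4 = d - 3/4 = -3/4 + d)
y(M, u) = 1 (y(M, u) = -4 - 1*(-5) = -4 + 5 = 1)
(Y(-15) - 291)*(62 + y(s(4, -2), n(-5, -4))) = (-15 - 291)*(62 + 1) = -306*63 = -19278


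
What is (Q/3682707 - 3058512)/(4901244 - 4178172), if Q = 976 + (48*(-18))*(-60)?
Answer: -351987609349/83214447372 ≈ -4.2299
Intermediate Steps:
Q = 52816 (Q = 976 - 864*(-60) = 976 + 51840 = 52816)
(Q/3682707 - 3058512)/(4901244 - 4178172) = (52816/3682707 - 3058512)/(4901244 - 4178172) = (52816*(1/3682707) - 3058512)/723072 = (52816/3682707 - 3058512)*(1/723072) = -11263603499168/3682707*1/723072 = -351987609349/83214447372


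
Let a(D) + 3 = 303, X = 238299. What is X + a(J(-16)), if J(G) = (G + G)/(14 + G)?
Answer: 238599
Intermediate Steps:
J(G) = 2*G/(14 + G) (J(G) = (2*G)/(14 + G) = 2*G/(14 + G))
a(D) = 300 (a(D) = -3 + 303 = 300)
X + a(J(-16)) = 238299 + 300 = 238599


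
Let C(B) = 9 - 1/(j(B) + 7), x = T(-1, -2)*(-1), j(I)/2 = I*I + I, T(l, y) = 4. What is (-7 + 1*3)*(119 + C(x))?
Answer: -15868/31 ≈ -511.87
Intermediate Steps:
j(I) = 2*I + 2*I² (j(I) = 2*(I*I + I) = 2*(I² + I) = 2*(I + I²) = 2*I + 2*I²)
x = -4 (x = 4*(-1) = -4)
C(B) = 9 - 1/(7 + 2*B*(1 + B)) (C(B) = 9 - 1/(2*B*(1 + B) + 7) = 9 - 1/(7 + 2*B*(1 + B)))
(-7 + 1*3)*(119 + C(x)) = (-7 + 1*3)*(119 + 2*(31 + 9*(-4)*(1 - 4))/(7 + 2*(-4)*(1 - 4))) = (-7 + 3)*(119 + 2*(31 + 9*(-4)*(-3))/(7 + 2*(-4)*(-3))) = -4*(119 + 2*(31 + 108)/(7 + 24)) = -4*(119 + 2*139/31) = -4*(119 + 2*(1/31)*139) = -4*(119 + 278/31) = -4*3967/31 = -15868/31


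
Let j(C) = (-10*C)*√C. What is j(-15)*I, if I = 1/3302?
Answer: 75*I*√15/1651 ≈ 0.17594*I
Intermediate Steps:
I = 1/3302 ≈ 0.00030285
j(C) = -10*C^(3/2)
j(-15)*I = -(-150)*I*√15*(1/3302) = (150*I*√15)*(1/3302) = 75*I*√15/1651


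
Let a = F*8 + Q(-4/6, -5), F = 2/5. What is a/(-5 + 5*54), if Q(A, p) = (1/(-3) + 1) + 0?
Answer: 58/3975 ≈ 0.014591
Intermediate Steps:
F = 2/5 (F = 2*(1/5) = 2/5 ≈ 0.40000)
Q(A, p) = 2/3 (Q(A, p) = (-1/3 + 1) + 0 = 2/3 + 0 = 2/3)
a = 58/15 (a = (2/5)*8 + 2/3 = 16/5 + 2/3 = 58/15 ≈ 3.8667)
a/(-5 + 5*54) = 58/(15*(-5 + 5*54)) = 58/(15*(-5 + 270)) = (58/15)/265 = (58/15)*(1/265) = 58/3975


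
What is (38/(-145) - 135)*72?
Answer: -1412136/145 ≈ -9738.9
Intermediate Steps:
(38/(-145) - 135)*72 = (38*(-1/145) - 135)*72 = (-38/145 - 135)*72 = -19613/145*72 = -1412136/145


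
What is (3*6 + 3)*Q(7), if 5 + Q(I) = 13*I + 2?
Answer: 1848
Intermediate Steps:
Q(I) = -3 + 13*I (Q(I) = -5 + (13*I + 2) = -5 + (2 + 13*I) = -3 + 13*I)
(3*6 + 3)*Q(7) = (3*6 + 3)*(-3 + 13*7) = (18 + 3)*(-3 + 91) = 21*88 = 1848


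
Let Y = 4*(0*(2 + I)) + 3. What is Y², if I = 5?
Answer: 9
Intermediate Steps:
Y = 3 (Y = 4*(0*(2 + 5)) + 3 = 4*(0*7) + 3 = 4*0 + 3 = 0 + 3 = 3)
Y² = 3² = 9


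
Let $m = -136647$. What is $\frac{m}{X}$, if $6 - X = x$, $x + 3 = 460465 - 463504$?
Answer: $- \frac{45549}{1016} \approx -44.832$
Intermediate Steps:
$x = -3042$ ($x = -3 + \left(460465 - 463504\right) = -3 - 3039 = -3042$)
$X = 3048$ ($X = 6 - -3042 = 6 + 3042 = 3048$)
$\frac{m}{X} = - \frac{136647}{3048} = \left(-136647\right) \frac{1}{3048} = - \frac{45549}{1016}$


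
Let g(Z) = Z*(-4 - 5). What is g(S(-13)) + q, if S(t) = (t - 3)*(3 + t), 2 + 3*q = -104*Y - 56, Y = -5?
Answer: -1286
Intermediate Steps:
q = 154 (q = -2/3 + (-104*(-5) - 56)/3 = -2/3 + (520 - 56)/3 = -2/3 + (1/3)*464 = -2/3 + 464/3 = 154)
S(t) = (-3 + t)*(3 + t)
g(Z) = -9*Z (g(Z) = Z*(-9) = -9*Z)
g(S(-13)) + q = -9*(-9 + (-13)**2) + 154 = -9*(-9 + 169) + 154 = -9*160 + 154 = -1440 + 154 = -1286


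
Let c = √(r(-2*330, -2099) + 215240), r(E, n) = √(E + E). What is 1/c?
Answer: √2/(2*√(107620 + I*√330)) ≈ 0.0021555 - 1.8192e-7*I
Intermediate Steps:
r(E, n) = √2*√E (r(E, n) = √(2*E) = √2*√E)
c = √(215240 + 2*I*√330) (c = √(√2*√(-2*330) + 215240) = √(√2*√(-660) + 215240) = √(√2*(2*I*√165) + 215240) = √(2*I*√330 + 215240) = √(215240 + 2*I*√330) ≈ 463.94 + 0.039*I)
1/c = 1/(√(215240 + 2*I*√330)) = (215240 + 2*I*√330)^(-½)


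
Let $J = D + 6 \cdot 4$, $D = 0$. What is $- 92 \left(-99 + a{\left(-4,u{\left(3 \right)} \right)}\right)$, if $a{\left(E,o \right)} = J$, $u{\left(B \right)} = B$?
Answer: $6900$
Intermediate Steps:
$J = 24$ ($J = 0 + 6 \cdot 4 = 0 + 24 = 24$)
$a{\left(E,o \right)} = 24$
$- 92 \left(-99 + a{\left(-4,u{\left(3 \right)} \right)}\right) = - 92 \left(-99 + 24\right) = \left(-92\right) \left(-75\right) = 6900$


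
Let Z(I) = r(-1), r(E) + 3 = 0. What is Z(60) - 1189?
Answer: -1192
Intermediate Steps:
r(E) = -3 (r(E) = -3 + 0 = -3)
Z(I) = -3
Z(60) - 1189 = -3 - 1189 = -1192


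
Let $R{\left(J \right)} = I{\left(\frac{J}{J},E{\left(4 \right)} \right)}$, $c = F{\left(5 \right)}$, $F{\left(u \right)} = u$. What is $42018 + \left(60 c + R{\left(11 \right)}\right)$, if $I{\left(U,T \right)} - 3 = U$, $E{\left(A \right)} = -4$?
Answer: $42322$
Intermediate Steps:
$I{\left(U,T \right)} = 3 + U$
$c = 5$
$R{\left(J \right)} = 4$ ($R{\left(J \right)} = 3 + \frac{J}{J} = 3 + 1 = 4$)
$42018 + \left(60 c + R{\left(11 \right)}\right) = 42018 + \left(60 \cdot 5 + 4\right) = 42018 + \left(300 + 4\right) = 42018 + 304 = 42322$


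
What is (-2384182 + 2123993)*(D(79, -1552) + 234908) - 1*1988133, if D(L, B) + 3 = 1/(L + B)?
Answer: -90032242007005/1473 ≈ -6.1122e+10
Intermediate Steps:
D(L, B) = -3 + 1/(B + L) (D(L, B) = -3 + 1/(L + B) = -3 + 1/(B + L))
(-2384182 + 2123993)*(D(79, -1552) + 234908) - 1*1988133 = (-2384182 + 2123993)*((1 - 3*(-1552) - 3*79)/(-1552 + 79) + 234908) - 1*1988133 = -260189*((1 + 4656 - 237)/(-1473) + 234908) - 1988133 = -260189*(-1/1473*4420 + 234908) - 1988133 = -260189*(-4420/1473 + 234908) - 1988133 = -260189*346015064/1473 - 1988133 = -90029313487096/1473 - 1988133 = -90032242007005/1473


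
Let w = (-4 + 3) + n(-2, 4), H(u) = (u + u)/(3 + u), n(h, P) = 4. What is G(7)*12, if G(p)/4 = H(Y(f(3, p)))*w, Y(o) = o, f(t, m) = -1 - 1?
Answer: -576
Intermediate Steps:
f(t, m) = -2
H(u) = 2*u/(3 + u) (H(u) = (2*u)/(3 + u) = 2*u/(3 + u))
w = 3 (w = (-4 + 3) + 4 = -1 + 4 = 3)
G(p) = -48 (G(p) = 4*((2*(-2)/(3 - 2))*3) = 4*((2*(-2)/1)*3) = 4*((2*(-2)*1)*3) = 4*(-4*3) = 4*(-12) = -48)
G(7)*12 = -48*12 = -576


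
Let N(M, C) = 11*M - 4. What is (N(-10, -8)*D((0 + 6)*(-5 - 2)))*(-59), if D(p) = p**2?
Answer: 11864664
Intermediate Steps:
N(M, C) = -4 + 11*M
(N(-10, -8)*D((0 + 6)*(-5 - 2)))*(-59) = ((-4 + 11*(-10))*((0 + 6)*(-5 - 2))**2)*(-59) = ((-4 - 110)*(6*(-7))**2)*(-59) = -114*(-42)**2*(-59) = -114*1764*(-59) = -201096*(-59) = 11864664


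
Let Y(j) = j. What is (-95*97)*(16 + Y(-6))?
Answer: -92150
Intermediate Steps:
(-95*97)*(16 + Y(-6)) = (-95*97)*(16 - 6) = -9215*10 = -92150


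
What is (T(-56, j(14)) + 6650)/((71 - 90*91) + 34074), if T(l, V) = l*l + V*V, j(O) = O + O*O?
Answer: 53886/25955 ≈ 2.0761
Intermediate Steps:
j(O) = O + O²
T(l, V) = V² + l² (T(l, V) = l² + V² = V² + l²)
(T(-56, j(14)) + 6650)/((71 - 90*91) + 34074) = (((14*(1 + 14))² + (-56)²) + 6650)/((71 - 90*91) + 34074) = (((14*15)² + 3136) + 6650)/((71 - 8190) + 34074) = ((210² + 3136) + 6650)/(-8119 + 34074) = ((44100 + 3136) + 6650)/25955 = (47236 + 6650)*(1/25955) = 53886*(1/25955) = 53886/25955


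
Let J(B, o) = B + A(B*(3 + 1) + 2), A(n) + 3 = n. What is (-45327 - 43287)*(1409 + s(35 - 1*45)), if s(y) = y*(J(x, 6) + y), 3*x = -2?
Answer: -137558466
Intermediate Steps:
x = -2/3 (x = (1/3)*(-2) = -2/3 ≈ -0.66667)
A(n) = -3 + n
J(B, o) = -1 + 5*B (J(B, o) = B + (-3 + (B*(3 + 1) + 2)) = B + (-3 + (B*4 + 2)) = B + (-3 + (4*B + 2)) = B + (-3 + (2 + 4*B)) = B + (-1 + 4*B) = -1 + 5*B)
s(y) = y*(-13/3 + y) (s(y) = y*((-1 + 5*(-2/3)) + y) = y*((-1 - 10/3) + y) = y*(-13/3 + y))
(-45327 - 43287)*(1409 + s(35 - 1*45)) = (-45327 - 43287)*(1409 + (35 - 1*45)*(-13 + 3*(35 - 1*45))/3) = -88614*(1409 + (35 - 45)*(-13 + 3*(35 - 45))/3) = -88614*(1409 + (1/3)*(-10)*(-13 + 3*(-10))) = -88614*(1409 + (1/3)*(-10)*(-13 - 30)) = -88614*(1409 + (1/3)*(-10)*(-43)) = -88614*(1409 + 430/3) = -88614*4657/3 = -137558466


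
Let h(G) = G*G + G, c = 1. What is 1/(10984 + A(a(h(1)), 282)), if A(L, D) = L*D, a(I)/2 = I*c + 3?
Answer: 1/13804 ≈ 7.2443e-5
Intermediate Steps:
h(G) = G + G² (h(G) = G² + G = G + G²)
a(I) = 6 + 2*I (a(I) = 2*(I*1 + 3) = 2*(I + 3) = 2*(3 + I) = 6 + 2*I)
A(L, D) = D*L
1/(10984 + A(a(h(1)), 282)) = 1/(10984 + 282*(6 + 2*(1*(1 + 1)))) = 1/(10984 + 282*(6 + 2*(1*2))) = 1/(10984 + 282*(6 + 2*2)) = 1/(10984 + 282*(6 + 4)) = 1/(10984 + 282*10) = 1/(10984 + 2820) = 1/13804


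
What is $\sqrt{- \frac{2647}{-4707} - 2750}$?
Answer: $\frac{i \sqrt{6768458369}}{1569} \approx 52.435 i$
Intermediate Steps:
$\sqrt{- \frac{2647}{-4707} - 2750} = \sqrt{\left(-2647\right) \left(- \frac{1}{4707}\right) - 2750} = \sqrt{\frac{2647}{4707} - 2750} = \sqrt{- \frac{12941603}{4707}} = \frac{i \sqrt{6768458369}}{1569}$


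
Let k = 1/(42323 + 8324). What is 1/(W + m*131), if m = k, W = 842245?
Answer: 50647/42657182646 ≈ 1.1873e-6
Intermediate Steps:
k = 1/50647 ≈ 1.9745e-5
m = 1/50647 ≈ 1.9745e-5
1/(W + m*131) = 1/(842245 + (1/50647)*131) = 1/(842245 + 131/50647) = 1/(42657182646/50647) = 50647/42657182646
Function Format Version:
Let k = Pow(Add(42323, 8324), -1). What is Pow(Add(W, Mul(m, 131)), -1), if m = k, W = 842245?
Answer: Rational(50647, 42657182646) ≈ 1.1873e-6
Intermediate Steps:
k = Rational(1, 50647) (k = Pow(50647, -1) = Rational(1, 50647) ≈ 1.9745e-5)
m = Rational(1, 50647) ≈ 1.9745e-5
Pow(Add(W, Mul(m, 131)), -1) = Pow(Add(842245, Mul(Rational(1, 50647), 131)), -1) = Pow(Add(842245, Rational(131, 50647)), -1) = Pow(Rational(42657182646, 50647), -1) = Rational(50647, 42657182646)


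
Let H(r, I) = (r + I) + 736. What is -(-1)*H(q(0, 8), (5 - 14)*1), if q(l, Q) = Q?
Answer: 735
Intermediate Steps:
H(r, I) = 736 + I + r (H(r, I) = (I + r) + 736 = 736 + I + r)
-(-1)*H(q(0, 8), (5 - 14)*1) = -(-1)*(736 + (5 - 14)*1 + 8) = -(-1)*(736 - 9*1 + 8) = -(-1)*(736 - 9 + 8) = -(-1)*735 = -1*(-735) = 735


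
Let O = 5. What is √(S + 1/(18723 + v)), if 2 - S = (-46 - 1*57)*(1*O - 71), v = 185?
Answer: I*√607413671609/9454 ≈ 82.438*I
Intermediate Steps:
S = -6796 (S = 2 - (-46 - 1*57)*(1*5 - 71) = 2 - (-46 - 57)*(5 - 71) = 2 - (-103)*(-66) = 2 - 1*6798 = 2 - 6798 = -6796)
√(S + 1/(18723 + v)) = √(-6796 + 1/(18723 + 185)) = √(-6796 + 1/18908) = √(-128498767/18908) = I*√607413671609/9454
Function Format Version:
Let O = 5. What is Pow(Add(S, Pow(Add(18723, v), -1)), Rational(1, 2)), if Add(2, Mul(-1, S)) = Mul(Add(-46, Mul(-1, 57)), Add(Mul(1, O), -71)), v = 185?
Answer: Mul(Rational(1, 9454), I, Pow(607413671609, Rational(1, 2))) ≈ Mul(82.438, I)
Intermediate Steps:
S = -6796 (S = Add(2, Mul(-1, Mul(Add(-46, Mul(-1, 57)), Add(Mul(1, 5), -71)))) = Add(2, Mul(-1, Mul(Add(-46, -57), Add(5, -71)))) = Add(2, Mul(-1, Mul(-103, -66))) = Add(2, Mul(-1, 6798)) = Add(2, -6798) = -6796)
Pow(Add(S, Pow(Add(18723, v), -1)), Rational(1, 2)) = Pow(Add(-6796, Pow(Add(18723, 185), -1)), Rational(1, 2)) = Pow(Add(-6796, Pow(18908, -1)), Rational(1, 2)) = Pow(Add(-6796, Rational(1, 18908)), Rational(1, 2)) = Pow(Rational(-128498767, 18908), Rational(1, 2)) = Mul(Rational(1, 9454), I, Pow(607413671609, Rational(1, 2)))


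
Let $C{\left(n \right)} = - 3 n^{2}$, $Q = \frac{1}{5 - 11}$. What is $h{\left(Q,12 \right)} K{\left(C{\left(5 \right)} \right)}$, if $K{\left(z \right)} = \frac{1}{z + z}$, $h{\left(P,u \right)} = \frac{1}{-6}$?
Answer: $\frac{1}{900} \approx 0.0011111$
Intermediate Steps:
$Q = - \frac{1}{6}$ ($Q = \frac{1}{-6} = - \frac{1}{6} \approx -0.16667$)
$h{\left(P,u \right)} = - \frac{1}{6}$
$K{\left(z \right)} = \frac{1}{2 z}$
$h{\left(Q,12 \right)} K{\left(C{\left(5 \right)} \right)} = - \frac{\frac{1}{2} \frac{1}{\left(-3\right) 5^{2}}}{6} = - \frac{\frac{1}{2} \frac{1}{\left(-3\right) 25}}{6} = - \frac{\frac{1}{2} \frac{1}{-75}}{6} = - \frac{\frac{1}{2} \left(- \frac{1}{75}\right)}{6} = \left(- \frac{1}{6}\right) \left(- \frac{1}{150}\right) = \frac{1}{900}$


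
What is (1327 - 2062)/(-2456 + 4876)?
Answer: -147/484 ≈ -0.30372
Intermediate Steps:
(1327 - 2062)/(-2456 + 4876) = -735/2420 = -735*1/2420 = -147/484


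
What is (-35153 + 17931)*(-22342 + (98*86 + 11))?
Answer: 239437466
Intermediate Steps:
(-35153 + 17931)*(-22342 + (98*86 + 11)) = -17222*(-22342 + (8428 + 11)) = -17222*(-22342 + 8439) = -17222*(-13903) = 239437466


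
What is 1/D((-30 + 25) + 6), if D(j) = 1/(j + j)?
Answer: 2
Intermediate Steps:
D(j) = 1/(2*j)
1/D((-30 + 25) + 6) = 1/(1/(2*((-30 + 25) + 6))) = 1/(1/(2*(-5 + 6))) = 1/((1/2)/1) = 1/((1/2)*1) = 1/(1/2) = 2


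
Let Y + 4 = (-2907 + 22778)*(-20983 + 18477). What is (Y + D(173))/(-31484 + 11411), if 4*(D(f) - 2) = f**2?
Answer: 66385661/26764 ≈ 2480.4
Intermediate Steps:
D(f) = 2 + f**2/4
Y = -49796730 (Y = -4 + (-2907 + 22778)*(-20983 + 18477) = -4 + 19871*(-2506) = -4 - 49796726 = -49796730)
(Y + D(173))/(-31484 + 11411) = (-49796730 + (2 + (1/4)*173**2))/(-31484 + 11411) = (-49796730 + (2 + (1/4)*29929))/(-20073) = (-49796730 + (2 + 29929/4))*(-1/20073) = (-49796730 + 29937/4)*(-1/20073) = -199156983/4*(-1/20073) = 66385661/26764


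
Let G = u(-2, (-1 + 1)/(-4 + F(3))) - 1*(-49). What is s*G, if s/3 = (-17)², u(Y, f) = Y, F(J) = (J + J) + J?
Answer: 40749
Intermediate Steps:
F(J) = 3*J (F(J) = 2*J + J = 3*J)
s = 867 (s = 3*(-17)² = 3*289 = 867)
G = 47 (G = -2 - 1*(-49) = -2 + 49 = 47)
s*G = 867*47 = 40749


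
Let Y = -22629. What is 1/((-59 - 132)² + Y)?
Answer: 1/13852 ≈ 7.2192e-5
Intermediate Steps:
1/((-59 - 132)² + Y) = 1/((-59 - 132)² - 22629) = 1/((-191)² - 22629) = 1/(36481 - 22629) = 1/13852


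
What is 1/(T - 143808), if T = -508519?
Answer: -1/652327 ≈ -1.5330e-6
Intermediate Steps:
1/(T - 143808) = 1/(-508519 - 143808) = 1/(-652327) = -1/652327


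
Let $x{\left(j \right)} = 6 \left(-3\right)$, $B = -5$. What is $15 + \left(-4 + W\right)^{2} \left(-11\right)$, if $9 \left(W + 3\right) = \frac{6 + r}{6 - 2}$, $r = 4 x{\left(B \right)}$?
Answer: $- \frac{30359}{36} \approx -843.31$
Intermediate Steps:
$x{\left(j \right)} = -18$
$r = -72$ ($r = 4 \left(-18\right) = -72$)
$W = - \frac{29}{6}$ ($W = -3 + \frac{\left(6 - 72\right) \frac{1}{6 - 2}}{9} = -3 + \frac{\left(-66\right) \frac{1}{4}}{9} = -3 + \frac{1}{9} \left(- \frac{33}{2}\right) = -3 - \frac{11}{6} = - \frac{29}{6} \approx -4.8333$)
$15 + \left(-4 + W\right)^{2} \left(-11\right) = 15 + \left(-4 - \frac{29}{6}\right)^{2} \left(-11\right) = 15 + \left(- \frac{53}{6}\right)^{2} \left(-11\right) = 15 + \frac{2809}{36} \left(-11\right) = 15 - \frac{30899}{36} = - \frac{30359}{36}$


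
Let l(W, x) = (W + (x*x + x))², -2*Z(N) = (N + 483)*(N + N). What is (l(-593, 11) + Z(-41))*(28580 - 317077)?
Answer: -66539813571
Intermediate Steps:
Z(N) = -N*(483 + N) (Z(N) = -(N + 483)*(N + N)/2 = -(483 + N)*2*N/2 = -N*(483 + N))
l(W, x) = (W + x + x²)² (l(W, x) = (W + (x² + x))² = (W + (x + x²))² = (W + x + x²)²)
(l(-593, 11) + Z(-41))*(28580 - 317077) = ((-593 + 11 + 11²)² - 1*(-41)*(483 - 41))*(28580 - 317077) = ((-593 + 11 + 121)² - 1*(-41)*442)*(-288497) = ((-461)² + 18122)*(-288497) = (212521 + 18122)*(-288497) = 230643*(-288497) = -66539813571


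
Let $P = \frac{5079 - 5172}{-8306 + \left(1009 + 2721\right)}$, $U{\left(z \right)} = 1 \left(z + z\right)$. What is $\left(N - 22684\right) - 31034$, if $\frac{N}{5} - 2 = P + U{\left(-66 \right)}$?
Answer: $- \frac{248787503}{4576} \approx -54368.0$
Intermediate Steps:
$U{\left(z \right)} = 2 z$ ($U{\left(z \right)} = 1 \cdot 2 z = 2 z$)
$P = \frac{93}{4576}$ ($P = - \frac{93}{-8306 + 3730} = - \frac{93}{-4576} = \left(-93\right) \left(- \frac{1}{4576}\right) = \frac{93}{4576} \approx 0.020323$)
$N = - \frac{2973935}{4576}$ ($N = 10 + 5 \left(\frac{93}{4576} + 2 \left(-66\right)\right) = 10 + 5 \left(\frac{93}{4576} - 132\right) = 10 + 5 \left(- \frac{603939}{4576}\right) = 10 - \frac{3019695}{4576} = - \frac{2973935}{4576} \approx -649.9$)
$\left(N - 22684\right) - 31034 = \left(- \frac{2973935}{4576} - 22684\right) - 31034 = - \frac{106775919}{4576} - 31034 = - \frac{248787503}{4576}$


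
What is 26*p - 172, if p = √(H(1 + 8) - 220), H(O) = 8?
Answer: -172 + 52*I*√53 ≈ -172.0 + 378.57*I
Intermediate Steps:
p = 2*I*√53 (p = √(8 - 220) = √(-212) = 2*I*√53 ≈ 14.56*I)
26*p - 172 = 26*(2*I*√53) - 172 = 52*I*√53 - 172 = -172 + 52*I*√53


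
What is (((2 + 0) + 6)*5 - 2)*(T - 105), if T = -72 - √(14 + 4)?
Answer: -6726 - 114*√2 ≈ -6887.2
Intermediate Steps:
T = -72 - 3*√2 (T = -72 - √18 = -72 - 3*√2 ≈ -76.243)
(((2 + 0) + 6)*5 - 2)*(T - 105) = (((2 + 0) + 6)*5 - 2)*((-72 - 3*√2) - 105) = ((2 + 6)*5 - 2)*(-177 - 3*√2) = (8*5 - 2)*(-177 - 3*√2) = (40 - 2)*(-177 - 3*√2) = 38*(-177 - 3*√2) = -6726 - 114*√2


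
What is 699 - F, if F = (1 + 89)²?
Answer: -7401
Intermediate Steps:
F = 8100 (F = 90² = 8100)
699 - F = 699 - 1*8100 = 699 - 8100 = -7401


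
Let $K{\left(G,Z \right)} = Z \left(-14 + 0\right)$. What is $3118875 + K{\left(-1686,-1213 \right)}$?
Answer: $3135857$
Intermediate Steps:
$K{\left(G,Z \right)} = - 14 Z$ ($K{\left(G,Z \right)} = Z \left(-14\right) = - 14 Z$)
$3118875 + K{\left(-1686,-1213 \right)} = 3118875 - -16982 = 3118875 + 16982 = 3135857$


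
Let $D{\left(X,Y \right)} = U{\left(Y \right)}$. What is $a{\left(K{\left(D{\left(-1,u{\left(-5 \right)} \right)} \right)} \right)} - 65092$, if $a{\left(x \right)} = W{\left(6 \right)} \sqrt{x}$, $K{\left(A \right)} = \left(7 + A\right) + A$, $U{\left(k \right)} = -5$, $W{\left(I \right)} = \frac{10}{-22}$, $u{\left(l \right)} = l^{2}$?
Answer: $-65092 - \frac{5 i \sqrt{3}}{11} \approx -65092.0 - 0.7873 i$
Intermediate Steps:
$W{\left(I \right)} = - \frac{5}{11}$ ($W{\left(I \right)} = 10 \left(- \frac{1}{22}\right) = - \frac{5}{11}$)
$D{\left(X,Y \right)} = -5$
$K{\left(A \right)} = 7 + 2 A$
$a{\left(x \right)} = - \frac{5 \sqrt{x}}{11}$
$a{\left(K{\left(D{\left(-1,u{\left(-5 \right)} \right)} \right)} \right)} - 65092 = - \frac{5 \sqrt{7 + 2 \left(-5\right)}}{11} - 65092 = - \frac{5 \sqrt{7 - 10}}{11} - 65092 = - \frac{5 \sqrt{-3}}{11} - 65092 = - \frac{5 i \sqrt{3}}{11} - 65092 = -65092 - \frac{5 i \sqrt{3}}{11}$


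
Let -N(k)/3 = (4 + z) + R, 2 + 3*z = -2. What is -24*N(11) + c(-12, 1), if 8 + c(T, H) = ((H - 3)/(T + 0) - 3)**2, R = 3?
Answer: 14689/36 ≈ 408.03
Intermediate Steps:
z = -4/3 (z = -2/3 + (1/3)*(-2) = -2/3 - 2/3 = -4/3 ≈ -1.3333)
c(T, H) = -8 + (-3 + (-3 + H)/T)**2 (c(T, H) = -8 + ((H - 3)/(T + 0) - 3)**2 = -8 + ((-3 + H)/T - 3)**2 = -8 + (-3 + (-3 + H)/T)**2)
N(k) = -17 (N(k) = -3*((4 - 4/3) + 3) = -3*(8/3 + 3) = -3*17/3 = -17)
-24*N(11) + c(-12, 1) = -24*(-17) + (-8 + (3 - 1*1 + 3*(-12))**2/(-12)**2) = 408 + (-8 + (3 - 1 - 36)**2/144) = 408 + (-8 + (1/144)*(-34)**2) = 408 + (-8 + (1/144)*1156) = 408 + (-8 + 289/36) = 408 + 1/36 = 14689/36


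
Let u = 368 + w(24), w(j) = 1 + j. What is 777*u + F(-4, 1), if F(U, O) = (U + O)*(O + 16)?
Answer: 305310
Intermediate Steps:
F(U, O) = (16 + O)*(O + U) (F(U, O) = (O + U)*(16 + O) = (16 + O)*(O + U))
u = 393 (u = 368 + (1 + 24) = 368 + 25 = 393)
777*u + F(-4, 1) = 777*393 + (1² + 16*1 + 16*(-4) + 1*(-4)) = 305361 + (1 + 16 - 64 - 4) = 305361 - 51 = 305310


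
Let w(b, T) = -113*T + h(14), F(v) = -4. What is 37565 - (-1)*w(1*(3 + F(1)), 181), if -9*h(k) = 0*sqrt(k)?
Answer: 17112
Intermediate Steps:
h(k) = 0 (h(k) = -0*sqrt(k) = -1/9*0 = 0)
w(b, T) = -113*T (w(b, T) = -113*T + 0 = -113*T)
37565 - (-1)*w(1*(3 + F(1)), 181) = 37565 - (-1)*(-113*181) = 37565 - (-1)*(-20453) = 37565 - 1*20453 = 37565 - 20453 = 17112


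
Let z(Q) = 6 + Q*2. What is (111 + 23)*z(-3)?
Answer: 0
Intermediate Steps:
z(Q) = 6 + 2*Q
(111 + 23)*z(-3) = (111 + 23)*(6 + 2*(-3)) = 134*(6 - 6) = 134*0 = 0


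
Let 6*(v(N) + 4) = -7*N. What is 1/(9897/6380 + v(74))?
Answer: -19140/1699289 ≈ -0.011264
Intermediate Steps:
v(N) = -4 - 7*N/6 (v(N) = -4 + (-7*N)/6 = -4 - 7*N/6)
1/(9897/6380 + v(74)) = 1/(9897/6380 + (-4 - 7/6*74)) = 1/(9897*(1/6380) + (-4 - 259/3)) = 1/(9897/6380 - 271/3) = 1/(-1699289/19140) = -19140/1699289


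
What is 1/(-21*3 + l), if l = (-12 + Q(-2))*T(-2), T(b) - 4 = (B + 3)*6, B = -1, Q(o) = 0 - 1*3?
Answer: -1/303 ≈ -0.0033003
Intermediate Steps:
Q(o) = -3 (Q(o) = 0 - 3 = -3)
T(b) = 16 (T(b) = 4 + (-1 + 3)*6 = 4 + 2*6 = 4 + 12 = 16)
l = -240 (l = (-12 - 3)*16 = -15*16 = -240)
1/(-21*3 + l) = 1/(-21*3 - 240) = 1/(-63 - 240) = 1/(-303) = -1/303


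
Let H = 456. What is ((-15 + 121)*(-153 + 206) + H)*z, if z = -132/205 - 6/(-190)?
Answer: -2897298/779 ≈ -3719.3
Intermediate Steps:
z = -477/779 (z = -132*1/205 - 6*(-1/190) = -132/205 + 3/95 = -477/779 ≈ -0.61232)
((-15 + 121)*(-153 + 206) + H)*z = ((-15 + 121)*(-153 + 206) + 456)*(-477/779) = (106*53 + 456)*(-477/779) = (5618 + 456)*(-477/779) = 6074*(-477/779) = -2897298/779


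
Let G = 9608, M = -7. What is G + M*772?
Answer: 4204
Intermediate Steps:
G + M*772 = 9608 - 7*772 = 9608 - 5404 = 4204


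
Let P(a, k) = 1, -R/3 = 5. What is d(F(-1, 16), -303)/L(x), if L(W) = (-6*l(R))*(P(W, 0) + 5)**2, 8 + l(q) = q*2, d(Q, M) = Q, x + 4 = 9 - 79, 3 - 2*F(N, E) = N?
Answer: 1/4104 ≈ 0.00024366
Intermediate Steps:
R = -15 (R = -3*5 = -15)
F(N, E) = 3/2 - N/2
x = -74 (x = -4 + (9 - 79) = -4 - 70 = -74)
l(q) = -8 + 2*q (l(q) = -8 + q*2 = -8 + 2*q)
L(W) = 8208 (L(W) = (-6*(-8 + 2*(-15)))*(1 + 5)**2 = -6*(-8 - 30)*6**2 = -6*(-38)*36 = 228*36 = 8208)
d(F(-1, 16), -303)/L(x) = (3/2 - 1/2*(-1))/8208 = (3/2 + 1/2)*(1/8208) = 2*(1/8208) = 1/4104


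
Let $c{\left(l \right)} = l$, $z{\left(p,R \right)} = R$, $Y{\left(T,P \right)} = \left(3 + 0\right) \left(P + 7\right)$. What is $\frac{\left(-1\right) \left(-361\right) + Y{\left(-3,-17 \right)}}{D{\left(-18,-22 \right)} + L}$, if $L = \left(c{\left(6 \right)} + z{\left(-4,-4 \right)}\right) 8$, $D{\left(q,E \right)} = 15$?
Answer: $\frac{331}{31} \approx 10.677$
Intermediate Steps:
$Y{\left(T,P \right)} = 21 + 3 P$ ($Y{\left(T,P \right)} = 3 \left(7 + P\right) = 21 + 3 P$)
$L = 16$ ($L = \left(6 - 4\right) 8 = 2 \cdot 8 = 16$)
$\frac{\left(-1\right) \left(-361\right) + Y{\left(-3,-17 \right)}}{D{\left(-18,-22 \right)} + L} = \frac{\left(-1\right) \left(-361\right) + \left(21 + 3 \left(-17\right)\right)}{15 + 16} = \frac{361 + \left(21 - 51\right)}{31} = \left(361 - 30\right) \frac{1}{31} = 331 \cdot \frac{1}{31} = \frac{331}{31}$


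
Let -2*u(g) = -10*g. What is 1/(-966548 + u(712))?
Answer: -1/962988 ≈ -1.0384e-6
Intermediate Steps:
u(g) = 5*g (u(g) = -(-5)*g = 5*g)
1/(-966548 + u(712)) = 1/(-966548 + 5*712) = 1/(-966548 + 3560) = 1/(-962988) = -1/962988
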